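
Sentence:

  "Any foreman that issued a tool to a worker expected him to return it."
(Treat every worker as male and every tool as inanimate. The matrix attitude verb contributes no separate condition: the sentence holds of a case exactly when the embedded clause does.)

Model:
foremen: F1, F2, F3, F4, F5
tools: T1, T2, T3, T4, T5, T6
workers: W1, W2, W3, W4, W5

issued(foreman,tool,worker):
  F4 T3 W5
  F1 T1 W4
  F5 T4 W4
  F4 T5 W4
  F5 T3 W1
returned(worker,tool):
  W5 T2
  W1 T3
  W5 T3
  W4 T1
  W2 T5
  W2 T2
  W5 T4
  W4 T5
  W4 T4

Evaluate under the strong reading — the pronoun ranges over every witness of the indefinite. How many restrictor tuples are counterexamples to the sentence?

"him" takes "a worker" as antecedent and "it" takes "a tool"; both are donkey pronouns co-varying with the restrictor.
Strong reading: for every (f,t,w) with issued(f,t,w), returned(w,t).
Restrictor triples: (F1,T1,W4)→returned(W4,T1) ✓  (F4,T3,W5)→returned(W5,T3) ✓  (F4,T5,W4)→returned(W4,T5) ✓  (F5,T3,W1)→returned(W1,T3) ✓  (F5,T4,W4)→returned(W4,T4) ✓
Counterexamples (restrictor triples failing the scope): 0.

0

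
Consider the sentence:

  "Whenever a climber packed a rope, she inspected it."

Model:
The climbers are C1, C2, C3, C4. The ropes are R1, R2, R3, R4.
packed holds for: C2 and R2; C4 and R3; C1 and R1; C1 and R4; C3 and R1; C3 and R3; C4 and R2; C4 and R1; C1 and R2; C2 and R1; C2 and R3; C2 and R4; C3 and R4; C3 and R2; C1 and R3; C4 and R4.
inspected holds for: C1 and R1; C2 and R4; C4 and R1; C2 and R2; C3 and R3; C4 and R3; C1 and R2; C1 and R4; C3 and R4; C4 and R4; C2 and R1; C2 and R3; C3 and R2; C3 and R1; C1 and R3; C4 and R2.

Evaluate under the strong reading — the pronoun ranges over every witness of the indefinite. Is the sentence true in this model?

True

"it" takes "a rope" as antecedent — a donkey pronoun bound across the clause boundary.
Strong reading: for every (c,r) with packed(c,r), inspected(c,r).
Restrictor pairs: (C1,R1) ✓  (C1,R2) ✓  (C1,R3) ✓  (C1,R4) ✓  (C2,R1) ✓  (C2,R2) ✓  (C2,R3) ✓  (C2,R4) ✓  (C3,R1) ✓  (C3,R2) ✓  (C3,R3) ✓  (C3,R4) ✓  (C4,R1) ✓  (C4,R2) ✓  (C4,R3) ✓  (C4,R4) ✓
Every restrictor pair satisfies the scope.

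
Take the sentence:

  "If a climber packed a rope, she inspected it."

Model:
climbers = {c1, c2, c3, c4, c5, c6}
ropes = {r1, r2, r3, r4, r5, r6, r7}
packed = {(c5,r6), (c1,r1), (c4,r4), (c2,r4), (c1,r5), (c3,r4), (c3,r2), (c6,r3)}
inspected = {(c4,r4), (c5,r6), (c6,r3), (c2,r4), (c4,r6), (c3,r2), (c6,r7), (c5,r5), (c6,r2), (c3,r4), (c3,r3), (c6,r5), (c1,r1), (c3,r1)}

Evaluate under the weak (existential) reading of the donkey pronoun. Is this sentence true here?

True

"it" takes "a rope" as antecedent — a donkey pronoun bound across the clause boundary.
Weak reading: every climber c with some packed-rope has at least one packed-rope r such that inspected(c,r).
Per climber: c1:✓  c2:✓  c3:✓  c4:✓  c5:✓  c6:✓
Every climber in the restrictor has a witness.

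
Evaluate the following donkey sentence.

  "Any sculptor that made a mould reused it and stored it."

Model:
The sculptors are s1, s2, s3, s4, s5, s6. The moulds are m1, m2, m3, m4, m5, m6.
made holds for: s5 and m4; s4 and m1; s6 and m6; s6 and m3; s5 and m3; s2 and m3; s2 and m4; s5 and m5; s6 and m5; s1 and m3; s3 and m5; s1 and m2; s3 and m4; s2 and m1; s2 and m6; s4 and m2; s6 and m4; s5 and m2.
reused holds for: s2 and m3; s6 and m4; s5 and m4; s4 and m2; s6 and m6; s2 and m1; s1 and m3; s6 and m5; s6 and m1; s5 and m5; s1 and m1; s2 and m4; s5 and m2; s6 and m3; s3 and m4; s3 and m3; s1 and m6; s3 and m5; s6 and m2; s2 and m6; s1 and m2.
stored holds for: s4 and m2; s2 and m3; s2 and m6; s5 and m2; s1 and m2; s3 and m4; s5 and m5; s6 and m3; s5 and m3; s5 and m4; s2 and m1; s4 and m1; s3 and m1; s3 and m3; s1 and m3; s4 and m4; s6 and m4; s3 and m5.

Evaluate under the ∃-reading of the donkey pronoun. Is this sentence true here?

"it" takes "a mould" as antecedent — a donkey pronoun bound across the clause boundary.
Weak reading: every sculptor s with some made-mould has at least one made-mould m such that reused(s,m) ∧ stored(s,m).
Per sculptor: s1:✓  s2:✓  s3:✓  s4:✓  s5:✓  s6:✓
Every sculptor in the restrictor has a witness.

True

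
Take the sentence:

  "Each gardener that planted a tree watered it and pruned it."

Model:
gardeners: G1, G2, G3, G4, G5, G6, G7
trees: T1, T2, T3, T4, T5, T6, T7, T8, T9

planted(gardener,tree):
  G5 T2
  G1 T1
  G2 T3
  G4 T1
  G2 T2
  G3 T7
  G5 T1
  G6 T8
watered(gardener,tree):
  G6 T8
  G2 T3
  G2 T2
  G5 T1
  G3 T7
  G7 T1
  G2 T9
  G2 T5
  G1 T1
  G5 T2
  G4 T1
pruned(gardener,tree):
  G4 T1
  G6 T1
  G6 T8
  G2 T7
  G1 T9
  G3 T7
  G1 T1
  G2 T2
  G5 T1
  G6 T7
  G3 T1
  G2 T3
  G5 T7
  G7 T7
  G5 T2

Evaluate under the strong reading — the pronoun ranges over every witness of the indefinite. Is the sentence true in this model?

"it" takes "a tree" as antecedent — a donkey pronoun bound across the clause boundary.
Strong reading: for every (g,t) with planted(g,t), watered(g,t) ∧ pruned(g,t).
Restrictor pairs: (G1,T1) ✓  (G2,T2) ✓  (G2,T3) ✓  (G3,T7) ✓  (G4,T1) ✓  (G5,T1) ✓  (G5,T2) ✓  (G6,T8) ✓
Every restrictor pair satisfies the scope.

True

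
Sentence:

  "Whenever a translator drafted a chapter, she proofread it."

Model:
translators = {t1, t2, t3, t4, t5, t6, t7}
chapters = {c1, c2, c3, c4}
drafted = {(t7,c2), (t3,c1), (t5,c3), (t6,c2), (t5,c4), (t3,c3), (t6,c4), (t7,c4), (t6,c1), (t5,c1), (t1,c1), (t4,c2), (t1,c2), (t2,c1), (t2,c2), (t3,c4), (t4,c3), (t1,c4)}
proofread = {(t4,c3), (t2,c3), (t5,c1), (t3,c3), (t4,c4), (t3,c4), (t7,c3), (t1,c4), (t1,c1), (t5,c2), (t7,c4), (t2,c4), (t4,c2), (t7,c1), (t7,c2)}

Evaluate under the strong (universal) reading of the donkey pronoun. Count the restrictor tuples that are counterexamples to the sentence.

"it" takes "a chapter" as antecedent — a donkey pronoun bound across the clause boundary.
Strong reading: for every (t,c) with drafted(t,c), proofread(t,c).
Restrictor pairs: (t1,c1) ✓  (t1,c2) ✗  (t1,c4) ✓  (t2,c1) ✗  (t2,c2) ✗  (t3,c1) ✗  (t3,c3) ✓  (t3,c4) ✓  (t4,c2) ✓  (t4,c3) ✓  (t5,c1) ✓  (t5,c3) ✗  (t5,c4) ✗  (t6,c1) ✗  (t6,c2) ✗  (t6,c4) ✗  (t7,c2) ✓  (t7,c4) ✓
Counterexamples (restrictor pairs failing the scope): 9.

9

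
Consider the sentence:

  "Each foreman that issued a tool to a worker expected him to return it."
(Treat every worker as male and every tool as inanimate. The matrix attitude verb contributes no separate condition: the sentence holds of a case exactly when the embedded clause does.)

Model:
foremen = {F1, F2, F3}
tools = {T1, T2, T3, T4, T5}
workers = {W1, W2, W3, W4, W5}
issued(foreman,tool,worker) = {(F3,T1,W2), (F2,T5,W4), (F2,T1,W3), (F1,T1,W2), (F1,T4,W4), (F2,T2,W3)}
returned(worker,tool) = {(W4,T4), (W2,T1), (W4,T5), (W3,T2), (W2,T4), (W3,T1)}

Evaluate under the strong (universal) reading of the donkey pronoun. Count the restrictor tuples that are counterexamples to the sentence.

"him" takes "a worker" as antecedent and "it" takes "a tool"; both are donkey pronouns co-varying with the restrictor.
Strong reading: for every (f,t,w) with issued(f,t,w), returned(w,t).
Restrictor triples: (F1,T1,W2)→returned(W2,T1) ✓  (F1,T4,W4)→returned(W4,T4) ✓  (F2,T1,W3)→returned(W3,T1) ✓  (F2,T2,W3)→returned(W3,T2) ✓  (F2,T5,W4)→returned(W4,T5) ✓  (F3,T1,W2)→returned(W2,T1) ✓
Counterexamples (restrictor triples failing the scope): 0.

0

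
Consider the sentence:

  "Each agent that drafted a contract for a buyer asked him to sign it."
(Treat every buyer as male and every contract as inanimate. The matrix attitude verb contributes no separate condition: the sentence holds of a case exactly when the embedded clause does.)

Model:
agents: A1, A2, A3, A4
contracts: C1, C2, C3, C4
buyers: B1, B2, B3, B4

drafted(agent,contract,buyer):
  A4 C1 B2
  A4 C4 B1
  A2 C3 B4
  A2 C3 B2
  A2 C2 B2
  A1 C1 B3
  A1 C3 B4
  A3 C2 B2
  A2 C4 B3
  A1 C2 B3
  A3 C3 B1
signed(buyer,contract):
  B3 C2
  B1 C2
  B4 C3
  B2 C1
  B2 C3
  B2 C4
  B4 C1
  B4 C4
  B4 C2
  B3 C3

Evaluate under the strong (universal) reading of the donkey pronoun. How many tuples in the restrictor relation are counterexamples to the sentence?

"him" takes "a buyer" as antecedent and "it" takes "a contract"; both are donkey pronouns co-varying with the restrictor.
Strong reading: for every (a,c,b) with drafted(a,c,b), signed(b,c).
Restrictor triples: (A1,C1,B3)→signed(B3,C1) ✗  (A1,C2,B3)→signed(B3,C2) ✓  (A1,C3,B4)→signed(B4,C3) ✓  (A2,C2,B2)→signed(B2,C2) ✗  (A2,C3,B2)→signed(B2,C3) ✓  (A2,C3,B4)→signed(B4,C3) ✓  (A2,C4,B3)→signed(B3,C4) ✗  (A3,C2,B2)→signed(B2,C2) ✗  (A3,C3,B1)→signed(B1,C3) ✗  (A4,C1,B2)→signed(B2,C1) ✓  (A4,C4,B1)→signed(B1,C4) ✗
Counterexamples (restrictor triples failing the scope): 6.

6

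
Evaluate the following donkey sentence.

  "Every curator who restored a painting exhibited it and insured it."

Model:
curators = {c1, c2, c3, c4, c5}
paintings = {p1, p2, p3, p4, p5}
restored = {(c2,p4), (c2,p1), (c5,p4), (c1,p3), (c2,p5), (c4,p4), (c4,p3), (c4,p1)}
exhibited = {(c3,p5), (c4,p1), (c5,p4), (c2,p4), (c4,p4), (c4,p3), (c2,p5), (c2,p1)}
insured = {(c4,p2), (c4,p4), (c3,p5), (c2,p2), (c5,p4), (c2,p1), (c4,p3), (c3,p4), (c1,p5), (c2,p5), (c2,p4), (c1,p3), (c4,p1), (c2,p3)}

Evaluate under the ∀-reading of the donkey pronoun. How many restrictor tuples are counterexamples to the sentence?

"it" takes "a painting" as antecedent — a donkey pronoun bound across the clause boundary.
Strong reading: for every (c,p) with restored(c,p), exhibited(c,p) ∧ insured(c,p).
Restrictor pairs: (c1,p3) ✗  (c2,p1) ✓  (c2,p4) ✓  (c2,p5) ✓  (c4,p1) ✓  (c4,p3) ✓  (c4,p4) ✓  (c5,p4) ✓
Counterexamples (restrictor pairs failing the scope): 1.

1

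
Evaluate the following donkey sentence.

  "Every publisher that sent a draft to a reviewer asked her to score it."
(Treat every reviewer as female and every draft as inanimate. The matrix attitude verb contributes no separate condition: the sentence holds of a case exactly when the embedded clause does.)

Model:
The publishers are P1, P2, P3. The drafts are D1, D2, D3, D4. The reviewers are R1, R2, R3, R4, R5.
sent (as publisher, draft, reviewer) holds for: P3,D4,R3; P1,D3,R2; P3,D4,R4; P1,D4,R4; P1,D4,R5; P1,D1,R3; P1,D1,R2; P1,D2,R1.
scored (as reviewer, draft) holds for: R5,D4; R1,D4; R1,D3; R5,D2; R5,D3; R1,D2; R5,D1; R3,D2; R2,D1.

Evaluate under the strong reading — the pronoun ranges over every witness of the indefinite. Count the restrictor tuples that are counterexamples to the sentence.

"her" takes "a reviewer" as antecedent and "it" takes "a draft"; both are donkey pronouns co-varying with the restrictor.
Strong reading: for every (p,d,r) with sent(p,d,r), scored(r,d).
Restrictor triples: (P1,D1,R2)→scored(R2,D1) ✓  (P1,D1,R3)→scored(R3,D1) ✗  (P1,D2,R1)→scored(R1,D2) ✓  (P1,D3,R2)→scored(R2,D3) ✗  (P1,D4,R4)→scored(R4,D4) ✗  (P1,D4,R5)→scored(R5,D4) ✓  (P3,D4,R3)→scored(R3,D4) ✗  (P3,D4,R4)→scored(R4,D4) ✗
Counterexamples (restrictor triples failing the scope): 5.

5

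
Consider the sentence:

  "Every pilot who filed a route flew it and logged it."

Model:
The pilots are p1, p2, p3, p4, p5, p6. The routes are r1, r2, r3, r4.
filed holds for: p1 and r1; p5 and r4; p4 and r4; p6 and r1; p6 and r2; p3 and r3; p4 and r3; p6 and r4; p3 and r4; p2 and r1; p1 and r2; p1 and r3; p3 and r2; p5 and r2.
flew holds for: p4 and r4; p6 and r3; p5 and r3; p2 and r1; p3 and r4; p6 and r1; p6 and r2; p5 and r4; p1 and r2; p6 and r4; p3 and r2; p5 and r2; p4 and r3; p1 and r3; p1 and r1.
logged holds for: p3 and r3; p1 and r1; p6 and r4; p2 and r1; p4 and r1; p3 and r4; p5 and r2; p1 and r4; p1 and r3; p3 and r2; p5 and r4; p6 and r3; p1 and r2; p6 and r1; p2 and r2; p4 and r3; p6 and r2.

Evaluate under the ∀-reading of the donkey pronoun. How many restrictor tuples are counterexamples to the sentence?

"it" takes "a route" as antecedent — a donkey pronoun bound across the clause boundary.
Strong reading: for every (p,r) with filed(p,r), flew(p,r) ∧ logged(p,r).
Restrictor pairs: (p1,r1) ✓  (p1,r2) ✓  (p1,r3) ✓  (p2,r1) ✓  (p3,r2) ✓  (p3,r3) ✗  (p3,r4) ✓  (p4,r3) ✓  (p4,r4) ✗  (p5,r2) ✓  (p5,r4) ✓  (p6,r1) ✓  (p6,r2) ✓  (p6,r4) ✓
Counterexamples (restrictor pairs failing the scope): 2.

2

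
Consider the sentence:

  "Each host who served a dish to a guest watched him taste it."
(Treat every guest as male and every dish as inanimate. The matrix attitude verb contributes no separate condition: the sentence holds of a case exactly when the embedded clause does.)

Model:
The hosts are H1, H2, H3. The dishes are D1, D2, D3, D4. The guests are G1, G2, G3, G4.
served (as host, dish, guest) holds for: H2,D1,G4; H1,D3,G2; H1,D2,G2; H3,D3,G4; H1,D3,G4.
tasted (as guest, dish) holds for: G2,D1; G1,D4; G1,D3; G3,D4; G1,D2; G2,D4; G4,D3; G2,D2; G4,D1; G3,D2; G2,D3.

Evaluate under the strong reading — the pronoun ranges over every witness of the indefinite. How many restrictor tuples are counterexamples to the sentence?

"him" takes "a guest" as antecedent and "it" takes "a dish"; both are donkey pronouns co-varying with the restrictor.
Strong reading: for every (h,d,g) with served(h,d,g), tasted(g,d).
Restrictor triples: (H1,D2,G2)→tasted(G2,D2) ✓  (H1,D3,G2)→tasted(G2,D3) ✓  (H1,D3,G4)→tasted(G4,D3) ✓  (H2,D1,G4)→tasted(G4,D1) ✓  (H3,D3,G4)→tasted(G4,D3) ✓
Counterexamples (restrictor triples failing the scope): 0.

0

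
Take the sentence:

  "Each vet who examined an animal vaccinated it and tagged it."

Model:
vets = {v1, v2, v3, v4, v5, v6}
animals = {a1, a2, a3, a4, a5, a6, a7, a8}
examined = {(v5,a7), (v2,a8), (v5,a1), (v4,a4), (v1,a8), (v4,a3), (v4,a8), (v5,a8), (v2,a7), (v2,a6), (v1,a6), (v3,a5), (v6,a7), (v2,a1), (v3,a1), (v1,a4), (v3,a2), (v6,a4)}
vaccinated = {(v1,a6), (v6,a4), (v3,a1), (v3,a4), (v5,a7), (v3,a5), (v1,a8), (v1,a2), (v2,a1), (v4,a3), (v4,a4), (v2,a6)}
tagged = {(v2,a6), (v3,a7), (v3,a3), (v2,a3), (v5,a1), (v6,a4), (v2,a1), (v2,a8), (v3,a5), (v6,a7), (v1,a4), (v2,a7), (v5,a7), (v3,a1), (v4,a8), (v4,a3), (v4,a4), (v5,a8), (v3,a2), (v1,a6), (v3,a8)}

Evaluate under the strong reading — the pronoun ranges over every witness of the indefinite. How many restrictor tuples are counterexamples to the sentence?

9

"it" takes "an animal" as antecedent — a donkey pronoun bound across the clause boundary.
Strong reading: for every (v,a) with examined(v,a), vaccinated(v,a) ∧ tagged(v,a).
Restrictor pairs: (v1,a4) ✗  (v1,a6) ✓  (v1,a8) ✗  (v2,a1) ✓  (v2,a6) ✓  (v2,a7) ✗  (v2,a8) ✗  (v3,a1) ✓  (v3,a2) ✗  (v3,a5) ✓  (v4,a3) ✓  (v4,a4) ✓  (v4,a8) ✗  (v5,a1) ✗  (v5,a7) ✓  (v5,a8) ✗  (v6,a4) ✓  (v6,a7) ✗
Counterexamples (restrictor pairs failing the scope): 9.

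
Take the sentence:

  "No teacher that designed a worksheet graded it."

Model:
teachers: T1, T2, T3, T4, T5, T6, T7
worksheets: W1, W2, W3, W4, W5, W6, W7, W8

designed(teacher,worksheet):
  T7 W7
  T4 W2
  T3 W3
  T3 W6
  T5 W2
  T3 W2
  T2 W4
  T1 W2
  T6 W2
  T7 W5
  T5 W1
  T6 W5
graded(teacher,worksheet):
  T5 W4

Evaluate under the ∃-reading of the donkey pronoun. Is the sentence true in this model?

True

"it" takes "a worksheet" as antecedent — a donkey pronoun bound across the clause boundary.
Truth condition: for no (t,w) with designed(t,w) does graded(t,w) hold.
Restrictor pairs — does the scope hold? (T1,W2):fails  (T2,W4):fails  (T3,W2):fails  (T3,W3):fails  (T3,W6):fails  (T4,W2):fails  (T5,W1):fails  (T5,W2):fails  (T6,W2):fails  (T6,W5):fails  (T7,W5):fails  (T7,W7):fails
Scope holds for no restrictor pair, so the sentence is true.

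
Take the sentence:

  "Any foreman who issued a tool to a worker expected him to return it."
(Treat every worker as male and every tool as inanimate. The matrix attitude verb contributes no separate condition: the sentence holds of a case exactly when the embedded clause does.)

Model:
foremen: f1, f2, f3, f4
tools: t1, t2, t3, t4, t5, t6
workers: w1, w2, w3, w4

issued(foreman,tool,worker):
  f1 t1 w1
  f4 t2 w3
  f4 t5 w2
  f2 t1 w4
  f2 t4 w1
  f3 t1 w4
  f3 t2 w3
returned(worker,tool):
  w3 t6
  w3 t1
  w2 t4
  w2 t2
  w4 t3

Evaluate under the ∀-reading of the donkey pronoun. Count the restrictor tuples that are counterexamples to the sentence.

7

"him" takes "a worker" as antecedent and "it" takes "a tool"; both are donkey pronouns co-varying with the restrictor.
Strong reading: for every (f,t,w) with issued(f,t,w), returned(w,t).
Restrictor triples: (f1,t1,w1)→returned(w1,t1) ✗  (f2,t1,w4)→returned(w4,t1) ✗  (f2,t4,w1)→returned(w1,t4) ✗  (f3,t1,w4)→returned(w4,t1) ✗  (f3,t2,w3)→returned(w3,t2) ✗  (f4,t2,w3)→returned(w3,t2) ✗  (f4,t5,w2)→returned(w2,t5) ✗
Counterexamples (restrictor triples failing the scope): 7.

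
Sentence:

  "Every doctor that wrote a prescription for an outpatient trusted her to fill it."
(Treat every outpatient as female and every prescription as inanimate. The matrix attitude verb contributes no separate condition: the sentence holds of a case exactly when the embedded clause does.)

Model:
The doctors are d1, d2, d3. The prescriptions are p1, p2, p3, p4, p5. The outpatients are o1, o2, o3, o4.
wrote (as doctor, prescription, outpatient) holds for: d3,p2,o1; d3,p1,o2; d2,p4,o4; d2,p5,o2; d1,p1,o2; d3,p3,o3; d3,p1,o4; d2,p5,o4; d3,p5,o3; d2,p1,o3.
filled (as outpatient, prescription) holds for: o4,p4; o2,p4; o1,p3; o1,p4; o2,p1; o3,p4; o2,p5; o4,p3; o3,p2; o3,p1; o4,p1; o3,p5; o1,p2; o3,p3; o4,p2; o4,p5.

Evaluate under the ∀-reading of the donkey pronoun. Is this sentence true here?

True

"her" takes "an outpatient" as antecedent and "it" takes "a prescription"; both are donkey pronouns co-varying with the restrictor.
Strong reading: for every (d,p,o) with wrote(d,p,o), filled(o,p).
Restrictor triples: (d1,p1,o2)→filled(o2,p1) ✓  (d2,p1,o3)→filled(o3,p1) ✓  (d2,p4,o4)→filled(o4,p4) ✓  (d2,p5,o2)→filled(o2,p5) ✓  (d2,p5,o4)→filled(o4,p5) ✓  (d3,p1,o2)→filled(o2,p1) ✓  (d3,p1,o4)→filled(o4,p1) ✓  (d3,p2,o1)→filled(o1,p2) ✓  (d3,p3,o3)→filled(o3,p3) ✓  (d3,p5,o3)→filled(o3,p5) ✓
Every restrictor triple satisfies the scope.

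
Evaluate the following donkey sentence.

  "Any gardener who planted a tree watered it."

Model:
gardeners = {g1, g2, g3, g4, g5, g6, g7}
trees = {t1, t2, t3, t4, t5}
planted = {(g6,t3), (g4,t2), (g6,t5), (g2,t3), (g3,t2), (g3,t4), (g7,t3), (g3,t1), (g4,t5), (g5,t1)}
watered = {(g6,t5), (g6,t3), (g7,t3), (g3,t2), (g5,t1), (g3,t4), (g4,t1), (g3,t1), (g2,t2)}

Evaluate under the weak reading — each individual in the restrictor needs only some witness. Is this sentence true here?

"it" takes "a tree" as antecedent — a donkey pronoun bound across the clause boundary.
Weak reading: every gardener g with some planted-tree has at least one planted-tree t such that watered(g,t).
Per gardener: g2:✗  g3:✓  g4:✗  g5:✓  g6:✓  g7:✓
g2 has no witness among its planted-trees.

False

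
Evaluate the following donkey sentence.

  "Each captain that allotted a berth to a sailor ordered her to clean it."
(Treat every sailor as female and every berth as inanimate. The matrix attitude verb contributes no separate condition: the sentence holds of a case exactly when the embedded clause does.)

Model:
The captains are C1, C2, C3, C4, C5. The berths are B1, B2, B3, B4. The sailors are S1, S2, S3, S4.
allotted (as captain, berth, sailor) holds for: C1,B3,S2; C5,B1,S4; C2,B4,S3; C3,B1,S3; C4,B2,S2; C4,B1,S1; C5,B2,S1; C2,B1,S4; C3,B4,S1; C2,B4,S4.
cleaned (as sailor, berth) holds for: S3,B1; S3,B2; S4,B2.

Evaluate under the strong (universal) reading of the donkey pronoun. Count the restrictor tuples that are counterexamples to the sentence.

"her" takes "a sailor" as antecedent and "it" takes "a berth"; both are donkey pronouns co-varying with the restrictor.
Strong reading: for every (c,b,s) with allotted(c,b,s), cleaned(s,b).
Restrictor triples: (C1,B3,S2)→cleaned(S2,B3) ✗  (C2,B1,S4)→cleaned(S4,B1) ✗  (C2,B4,S3)→cleaned(S3,B4) ✗  (C2,B4,S4)→cleaned(S4,B4) ✗  (C3,B1,S3)→cleaned(S3,B1) ✓  (C3,B4,S1)→cleaned(S1,B4) ✗  (C4,B1,S1)→cleaned(S1,B1) ✗  (C4,B2,S2)→cleaned(S2,B2) ✗  (C5,B1,S4)→cleaned(S4,B1) ✗  (C5,B2,S1)→cleaned(S1,B2) ✗
Counterexamples (restrictor triples failing the scope): 9.

9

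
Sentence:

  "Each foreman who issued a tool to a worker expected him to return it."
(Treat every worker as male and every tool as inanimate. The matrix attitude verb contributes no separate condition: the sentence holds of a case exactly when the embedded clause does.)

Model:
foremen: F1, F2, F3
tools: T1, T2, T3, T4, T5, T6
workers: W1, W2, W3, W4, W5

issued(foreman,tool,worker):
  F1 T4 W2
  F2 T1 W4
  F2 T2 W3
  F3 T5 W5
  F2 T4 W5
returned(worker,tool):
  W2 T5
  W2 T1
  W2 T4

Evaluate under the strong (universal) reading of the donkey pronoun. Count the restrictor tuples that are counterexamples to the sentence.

"him" takes "a worker" as antecedent and "it" takes "a tool"; both are donkey pronouns co-varying with the restrictor.
Strong reading: for every (f,t,w) with issued(f,t,w), returned(w,t).
Restrictor triples: (F1,T4,W2)→returned(W2,T4) ✓  (F2,T1,W4)→returned(W4,T1) ✗  (F2,T2,W3)→returned(W3,T2) ✗  (F2,T4,W5)→returned(W5,T4) ✗  (F3,T5,W5)→returned(W5,T5) ✗
Counterexamples (restrictor triples failing the scope): 4.

4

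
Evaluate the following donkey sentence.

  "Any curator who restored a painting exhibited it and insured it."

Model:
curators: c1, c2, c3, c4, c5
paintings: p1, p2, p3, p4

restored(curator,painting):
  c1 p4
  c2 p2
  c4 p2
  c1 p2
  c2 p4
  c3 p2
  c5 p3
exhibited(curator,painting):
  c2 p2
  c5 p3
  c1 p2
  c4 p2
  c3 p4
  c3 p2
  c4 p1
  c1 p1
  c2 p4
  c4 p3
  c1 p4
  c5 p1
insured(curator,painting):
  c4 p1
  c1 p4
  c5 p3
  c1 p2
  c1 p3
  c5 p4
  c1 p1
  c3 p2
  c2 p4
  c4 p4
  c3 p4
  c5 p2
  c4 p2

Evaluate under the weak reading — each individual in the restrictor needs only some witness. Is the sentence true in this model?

"it" takes "a painting" as antecedent — a donkey pronoun bound across the clause boundary.
Weak reading: every curator c with some restored-painting has at least one restored-painting p such that exhibited(c,p) ∧ insured(c,p).
Per curator: c1:✓  c2:✓  c3:✓  c4:✓  c5:✓
Every curator in the restrictor has a witness.

True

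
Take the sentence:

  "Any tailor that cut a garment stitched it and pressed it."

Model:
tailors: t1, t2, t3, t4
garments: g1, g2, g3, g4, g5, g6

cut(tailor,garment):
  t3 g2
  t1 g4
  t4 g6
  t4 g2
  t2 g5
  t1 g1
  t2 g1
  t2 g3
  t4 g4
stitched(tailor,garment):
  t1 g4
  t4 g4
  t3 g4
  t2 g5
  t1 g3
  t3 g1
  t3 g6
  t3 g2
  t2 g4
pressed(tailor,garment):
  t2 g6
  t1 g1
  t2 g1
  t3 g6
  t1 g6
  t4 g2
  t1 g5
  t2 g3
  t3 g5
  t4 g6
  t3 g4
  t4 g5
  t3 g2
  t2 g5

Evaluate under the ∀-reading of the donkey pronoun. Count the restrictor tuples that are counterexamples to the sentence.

7

"it" takes "a garment" as antecedent — a donkey pronoun bound across the clause boundary.
Strong reading: for every (t,g) with cut(t,g), stitched(t,g) ∧ pressed(t,g).
Restrictor pairs: (t1,g1) ✗  (t1,g4) ✗  (t2,g1) ✗  (t2,g3) ✗  (t2,g5) ✓  (t3,g2) ✓  (t4,g2) ✗  (t4,g4) ✗  (t4,g6) ✗
Counterexamples (restrictor pairs failing the scope): 7.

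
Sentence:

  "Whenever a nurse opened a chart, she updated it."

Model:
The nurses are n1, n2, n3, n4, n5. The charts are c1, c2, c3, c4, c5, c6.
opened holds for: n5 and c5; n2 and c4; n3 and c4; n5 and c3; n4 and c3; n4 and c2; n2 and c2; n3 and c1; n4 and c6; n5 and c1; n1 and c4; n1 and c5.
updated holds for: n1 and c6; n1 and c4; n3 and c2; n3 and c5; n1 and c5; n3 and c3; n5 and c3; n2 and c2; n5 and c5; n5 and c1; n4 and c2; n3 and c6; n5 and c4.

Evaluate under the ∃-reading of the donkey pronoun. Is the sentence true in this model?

False

"it" takes "a chart" as antecedent — a donkey pronoun bound across the clause boundary.
Weak reading: every nurse n with some opened-chart has at least one opened-chart c such that updated(n,c).
Per nurse: n1:✓  n2:✓  n3:✗  n4:✓  n5:✓
n3 has no witness among its opened-charts.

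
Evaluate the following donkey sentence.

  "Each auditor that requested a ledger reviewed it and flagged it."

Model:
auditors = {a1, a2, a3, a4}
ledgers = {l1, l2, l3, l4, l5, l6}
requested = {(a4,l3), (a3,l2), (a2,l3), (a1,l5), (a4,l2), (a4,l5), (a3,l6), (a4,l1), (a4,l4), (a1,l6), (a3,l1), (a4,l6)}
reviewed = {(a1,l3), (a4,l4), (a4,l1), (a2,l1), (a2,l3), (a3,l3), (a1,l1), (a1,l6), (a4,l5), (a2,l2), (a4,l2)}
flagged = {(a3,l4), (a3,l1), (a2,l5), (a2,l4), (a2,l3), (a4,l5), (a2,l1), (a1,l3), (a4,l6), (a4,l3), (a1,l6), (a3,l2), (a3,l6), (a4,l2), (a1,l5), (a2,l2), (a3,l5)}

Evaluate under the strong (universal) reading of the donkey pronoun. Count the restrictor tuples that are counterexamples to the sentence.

"it" takes "a ledger" as antecedent — a donkey pronoun bound across the clause boundary.
Strong reading: for every (a,l) with requested(a,l), reviewed(a,l) ∧ flagged(a,l).
Restrictor pairs: (a1,l5) ✗  (a1,l6) ✓  (a2,l3) ✓  (a3,l1) ✗  (a3,l2) ✗  (a3,l6) ✗  (a4,l1) ✗  (a4,l2) ✓  (a4,l3) ✗  (a4,l4) ✗  (a4,l5) ✓  (a4,l6) ✗
Counterexamples (restrictor pairs failing the scope): 8.

8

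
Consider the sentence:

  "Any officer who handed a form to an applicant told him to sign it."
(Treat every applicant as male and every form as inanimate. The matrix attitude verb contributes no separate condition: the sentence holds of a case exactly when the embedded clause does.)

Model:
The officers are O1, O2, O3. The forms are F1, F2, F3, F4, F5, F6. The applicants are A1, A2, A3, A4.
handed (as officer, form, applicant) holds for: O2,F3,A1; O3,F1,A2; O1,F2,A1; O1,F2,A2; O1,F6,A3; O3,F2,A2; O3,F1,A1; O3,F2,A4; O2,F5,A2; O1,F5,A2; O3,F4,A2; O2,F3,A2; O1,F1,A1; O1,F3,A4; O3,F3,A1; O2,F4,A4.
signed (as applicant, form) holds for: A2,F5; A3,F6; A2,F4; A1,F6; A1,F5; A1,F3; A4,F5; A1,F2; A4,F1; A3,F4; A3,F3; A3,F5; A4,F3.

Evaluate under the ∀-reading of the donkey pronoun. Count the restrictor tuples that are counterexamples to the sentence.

"him" takes "an applicant" as antecedent and "it" takes "a form"; both are donkey pronouns co-varying with the restrictor.
Strong reading: for every (o,f,a) with handed(o,f,a), signed(a,f).
Restrictor triples: (O1,F1,A1)→signed(A1,F1) ✗  (O1,F2,A1)→signed(A1,F2) ✓  (O1,F2,A2)→signed(A2,F2) ✗  (O1,F3,A4)→signed(A4,F3) ✓  (O1,F5,A2)→signed(A2,F5) ✓  (O1,F6,A3)→signed(A3,F6) ✓  (O2,F3,A1)→signed(A1,F3) ✓  (O2,F3,A2)→signed(A2,F3) ✗  (O2,F4,A4)→signed(A4,F4) ✗  (O2,F5,A2)→signed(A2,F5) ✓  (O3,F1,A1)→signed(A1,F1) ✗  (O3,F1,A2)→signed(A2,F1) ✗  (O3,F2,A2)→signed(A2,F2) ✗  (O3,F2,A4)→signed(A4,F2) ✗  (O3,F3,A1)→signed(A1,F3) ✓  (O3,F4,A2)→signed(A2,F4) ✓
Counterexamples (restrictor triples failing the scope): 8.

8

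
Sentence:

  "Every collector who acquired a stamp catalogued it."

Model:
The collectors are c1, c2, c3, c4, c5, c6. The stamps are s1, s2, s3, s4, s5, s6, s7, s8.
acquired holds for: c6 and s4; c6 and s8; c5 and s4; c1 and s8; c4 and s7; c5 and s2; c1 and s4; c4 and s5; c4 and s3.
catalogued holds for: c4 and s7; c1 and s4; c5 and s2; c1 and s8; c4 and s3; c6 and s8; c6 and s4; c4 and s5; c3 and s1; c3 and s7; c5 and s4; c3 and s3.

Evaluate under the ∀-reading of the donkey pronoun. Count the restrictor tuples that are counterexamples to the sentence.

"it" takes "a stamp" as antecedent — a donkey pronoun bound across the clause boundary.
Strong reading: for every (c,s) with acquired(c,s), catalogued(c,s).
Restrictor pairs: (c1,s4) ✓  (c1,s8) ✓  (c4,s3) ✓  (c4,s5) ✓  (c4,s7) ✓  (c5,s2) ✓  (c5,s4) ✓  (c6,s4) ✓  (c6,s8) ✓
Counterexamples (restrictor pairs failing the scope): 0.

0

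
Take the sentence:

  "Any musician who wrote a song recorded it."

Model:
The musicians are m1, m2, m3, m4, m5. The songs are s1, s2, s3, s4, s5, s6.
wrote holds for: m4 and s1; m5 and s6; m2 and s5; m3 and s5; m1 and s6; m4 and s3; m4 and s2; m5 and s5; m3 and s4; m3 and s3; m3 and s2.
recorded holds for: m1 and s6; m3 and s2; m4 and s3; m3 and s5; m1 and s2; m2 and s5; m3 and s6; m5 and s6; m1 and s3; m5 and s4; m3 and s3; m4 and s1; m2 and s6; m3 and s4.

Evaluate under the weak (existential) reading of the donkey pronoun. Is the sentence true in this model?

True

"it" takes "a song" as antecedent — a donkey pronoun bound across the clause boundary.
Weak reading: every musician m with some wrote-song has at least one wrote-song s such that recorded(m,s).
Per musician: m1:✓  m2:✓  m3:✓  m4:✓  m5:✓
Every musician in the restrictor has a witness.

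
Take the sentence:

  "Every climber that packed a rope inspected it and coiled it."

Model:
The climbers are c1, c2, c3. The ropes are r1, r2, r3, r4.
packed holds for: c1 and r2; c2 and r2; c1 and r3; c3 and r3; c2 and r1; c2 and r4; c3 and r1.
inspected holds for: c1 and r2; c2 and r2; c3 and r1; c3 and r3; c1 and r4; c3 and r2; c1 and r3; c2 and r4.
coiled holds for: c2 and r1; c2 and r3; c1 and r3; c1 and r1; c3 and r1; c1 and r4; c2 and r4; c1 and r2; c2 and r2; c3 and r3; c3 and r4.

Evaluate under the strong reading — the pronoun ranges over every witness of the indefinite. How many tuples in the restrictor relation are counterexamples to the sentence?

1

"it" takes "a rope" as antecedent — a donkey pronoun bound across the clause boundary.
Strong reading: for every (c,r) with packed(c,r), inspected(c,r) ∧ coiled(c,r).
Restrictor pairs: (c1,r2) ✓  (c1,r3) ✓  (c2,r1) ✗  (c2,r2) ✓  (c2,r4) ✓  (c3,r1) ✓  (c3,r3) ✓
Counterexamples (restrictor pairs failing the scope): 1.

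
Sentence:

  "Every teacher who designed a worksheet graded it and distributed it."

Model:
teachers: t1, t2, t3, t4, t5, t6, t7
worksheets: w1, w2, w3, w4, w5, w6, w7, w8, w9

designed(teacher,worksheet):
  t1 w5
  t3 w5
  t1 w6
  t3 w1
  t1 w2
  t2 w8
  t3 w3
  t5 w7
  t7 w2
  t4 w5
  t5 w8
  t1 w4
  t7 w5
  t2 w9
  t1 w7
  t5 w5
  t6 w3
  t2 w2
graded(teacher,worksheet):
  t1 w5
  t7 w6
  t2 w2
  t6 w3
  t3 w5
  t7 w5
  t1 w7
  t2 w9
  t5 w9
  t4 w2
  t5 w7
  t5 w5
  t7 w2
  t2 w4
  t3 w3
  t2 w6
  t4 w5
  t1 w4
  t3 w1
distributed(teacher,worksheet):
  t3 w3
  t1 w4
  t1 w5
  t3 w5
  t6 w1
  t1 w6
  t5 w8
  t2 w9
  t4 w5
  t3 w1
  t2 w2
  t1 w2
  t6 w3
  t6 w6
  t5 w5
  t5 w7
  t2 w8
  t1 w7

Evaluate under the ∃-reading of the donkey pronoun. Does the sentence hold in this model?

False

"it" takes "a worksheet" as antecedent — a donkey pronoun bound across the clause boundary.
Weak reading: every teacher t with some designed-worksheet has at least one designed-worksheet w such that graded(t,w) ∧ distributed(t,w).
Per teacher: t1:✓  t2:✓  t3:✓  t4:✓  t5:✓  t6:✓  t7:✗
t7 has no witness among its designed-worksheets.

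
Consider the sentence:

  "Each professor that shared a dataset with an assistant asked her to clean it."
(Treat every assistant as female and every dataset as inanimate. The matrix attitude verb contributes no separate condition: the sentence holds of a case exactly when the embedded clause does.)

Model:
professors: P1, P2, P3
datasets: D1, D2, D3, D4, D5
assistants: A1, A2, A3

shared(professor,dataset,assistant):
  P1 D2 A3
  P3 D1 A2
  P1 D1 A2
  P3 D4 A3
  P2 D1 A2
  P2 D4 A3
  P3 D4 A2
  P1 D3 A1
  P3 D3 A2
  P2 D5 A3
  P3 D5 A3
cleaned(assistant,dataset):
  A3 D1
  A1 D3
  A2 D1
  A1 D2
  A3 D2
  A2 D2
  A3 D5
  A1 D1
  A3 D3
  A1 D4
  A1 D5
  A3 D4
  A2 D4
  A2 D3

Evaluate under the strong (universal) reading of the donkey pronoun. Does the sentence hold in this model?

"her" takes "an assistant" as antecedent and "it" takes "a dataset"; both are donkey pronouns co-varying with the restrictor.
Strong reading: for every (p,d,a) with shared(p,d,a), cleaned(a,d).
Restrictor triples: (P1,D1,A2)→cleaned(A2,D1) ✓  (P1,D2,A3)→cleaned(A3,D2) ✓  (P1,D3,A1)→cleaned(A1,D3) ✓  (P2,D1,A2)→cleaned(A2,D1) ✓  (P2,D4,A3)→cleaned(A3,D4) ✓  (P2,D5,A3)→cleaned(A3,D5) ✓  (P3,D1,A2)→cleaned(A2,D1) ✓  (P3,D3,A2)→cleaned(A2,D3) ✓  (P3,D4,A2)→cleaned(A2,D4) ✓  (P3,D4,A3)→cleaned(A3,D4) ✓  (P3,D5,A3)→cleaned(A3,D5) ✓
Every restrictor triple satisfies the scope.

True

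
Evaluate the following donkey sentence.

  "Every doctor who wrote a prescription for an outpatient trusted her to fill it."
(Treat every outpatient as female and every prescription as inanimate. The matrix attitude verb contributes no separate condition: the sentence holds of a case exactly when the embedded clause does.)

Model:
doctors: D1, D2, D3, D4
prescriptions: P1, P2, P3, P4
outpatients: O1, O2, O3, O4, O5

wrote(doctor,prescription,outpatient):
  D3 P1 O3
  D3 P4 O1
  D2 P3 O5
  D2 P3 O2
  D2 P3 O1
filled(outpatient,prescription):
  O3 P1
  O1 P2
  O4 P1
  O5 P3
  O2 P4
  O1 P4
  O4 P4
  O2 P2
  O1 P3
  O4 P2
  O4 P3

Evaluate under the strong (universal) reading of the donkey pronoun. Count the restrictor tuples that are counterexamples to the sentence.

1

"her" takes "an outpatient" as antecedent and "it" takes "a prescription"; both are donkey pronouns co-varying with the restrictor.
Strong reading: for every (d,p,o) with wrote(d,p,o), filled(o,p).
Restrictor triples: (D2,P3,O1)→filled(O1,P3) ✓  (D2,P3,O2)→filled(O2,P3) ✗  (D2,P3,O5)→filled(O5,P3) ✓  (D3,P1,O3)→filled(O3,P1) ✓  (D3,P4,O1)→filled(O1,P4) ✓
Counterexamples (restrictor triples failing the scope): 1.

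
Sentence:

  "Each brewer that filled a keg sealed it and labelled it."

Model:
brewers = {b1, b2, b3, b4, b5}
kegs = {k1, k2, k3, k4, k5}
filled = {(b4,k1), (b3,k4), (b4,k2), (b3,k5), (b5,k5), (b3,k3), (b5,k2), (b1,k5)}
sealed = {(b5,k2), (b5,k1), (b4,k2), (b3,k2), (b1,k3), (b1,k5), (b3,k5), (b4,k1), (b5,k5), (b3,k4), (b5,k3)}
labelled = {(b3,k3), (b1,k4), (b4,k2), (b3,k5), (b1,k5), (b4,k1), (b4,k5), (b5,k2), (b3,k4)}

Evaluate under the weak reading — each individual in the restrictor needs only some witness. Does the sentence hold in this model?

True

"it" takes "a keg" as antecedent — a donkey pronoun bound across the clause boundary.
Weak reading: every brewer b with some filled-keg has at least one filled-keg k such that sealed(b,k) ∧ labelled(b,k).
Per brewer: b1:✓  b3:✓  b4:✓  b5:✓
Every brewer in the restrictor has a witness.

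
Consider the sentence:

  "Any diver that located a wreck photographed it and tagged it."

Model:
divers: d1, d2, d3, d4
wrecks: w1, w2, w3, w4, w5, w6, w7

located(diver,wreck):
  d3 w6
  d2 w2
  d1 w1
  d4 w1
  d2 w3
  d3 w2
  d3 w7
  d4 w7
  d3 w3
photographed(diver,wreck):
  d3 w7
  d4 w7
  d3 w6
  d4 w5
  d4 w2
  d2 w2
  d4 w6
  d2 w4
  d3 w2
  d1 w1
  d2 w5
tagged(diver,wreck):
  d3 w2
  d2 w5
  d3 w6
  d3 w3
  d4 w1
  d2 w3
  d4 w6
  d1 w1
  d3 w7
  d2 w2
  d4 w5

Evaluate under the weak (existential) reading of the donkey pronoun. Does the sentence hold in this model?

"it" takes "a wreck" as antecedent — a donkey pronoun bound across the clause boundary.
Weak reading: every diver d with some located-wreck has at least one located-wreck w such that photographed(d,w) ∧ tagged(d,w).
Per diver: d1:✓  d2:✓  d3:✓  d4:✗
d4 has no witness among its located-wrecks.

False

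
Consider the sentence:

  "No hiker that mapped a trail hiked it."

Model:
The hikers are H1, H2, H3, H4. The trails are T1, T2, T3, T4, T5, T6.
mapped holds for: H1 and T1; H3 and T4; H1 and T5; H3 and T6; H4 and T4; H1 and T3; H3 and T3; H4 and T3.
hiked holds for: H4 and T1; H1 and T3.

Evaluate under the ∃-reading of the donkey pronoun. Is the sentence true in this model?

False

"it" takes "a trail" as antecedent — a donkey pronoun bound across the clause boundary.
Truth condition: for no (h,t) with mapped(h,t) does hiked(h,t) hold.
Restrictor pairs — does the scope hold? (H1,T1):fails  (H1,T3):holds  (H1,T5):fails  (H3,T3):fails  (H3,T4):fails  (H3,T6):fails  (H4,T3):fails  (H4,T4):fails
Scope holds for 1 pair(s), so the sentence is false.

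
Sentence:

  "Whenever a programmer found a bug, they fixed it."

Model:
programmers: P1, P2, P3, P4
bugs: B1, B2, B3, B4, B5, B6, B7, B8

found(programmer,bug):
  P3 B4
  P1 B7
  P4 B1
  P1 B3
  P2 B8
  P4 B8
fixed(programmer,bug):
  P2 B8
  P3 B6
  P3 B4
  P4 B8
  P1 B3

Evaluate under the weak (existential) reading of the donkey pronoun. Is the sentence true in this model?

"it" takes "a bug" as antecedent — a donkey pronoun bound across the clause boundary.
Weak reading: every programmer p with some found-bug has at least one found-bug b such that fixed(p,b).
Per programmer: P1:✓  P2:✓  P3:✓  P4:✓
Every programmer in the restrictor has a witness.

True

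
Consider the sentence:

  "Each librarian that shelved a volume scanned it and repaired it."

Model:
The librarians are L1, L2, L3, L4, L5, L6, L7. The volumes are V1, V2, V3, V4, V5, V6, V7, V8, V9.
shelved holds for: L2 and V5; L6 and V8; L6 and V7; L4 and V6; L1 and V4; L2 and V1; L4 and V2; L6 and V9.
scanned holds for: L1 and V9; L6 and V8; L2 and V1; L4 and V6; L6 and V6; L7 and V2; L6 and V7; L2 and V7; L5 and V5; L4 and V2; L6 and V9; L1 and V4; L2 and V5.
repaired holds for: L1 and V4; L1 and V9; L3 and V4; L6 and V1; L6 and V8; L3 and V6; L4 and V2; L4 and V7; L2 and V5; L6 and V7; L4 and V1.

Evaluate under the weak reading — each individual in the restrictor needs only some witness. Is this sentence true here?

"it" takes "a volume" as antecedent — a donkey pronoun bound across the clause boundary.
Weak reading: every librarian l with some shelved-volume has at least one shelved-volume v such that scanned(l,v) ∧ repaired(l,v).
Per librarian: L1:✓  L2:✓  L4:✓  L6:✓
Every librarian in the restrictor has a witness.

True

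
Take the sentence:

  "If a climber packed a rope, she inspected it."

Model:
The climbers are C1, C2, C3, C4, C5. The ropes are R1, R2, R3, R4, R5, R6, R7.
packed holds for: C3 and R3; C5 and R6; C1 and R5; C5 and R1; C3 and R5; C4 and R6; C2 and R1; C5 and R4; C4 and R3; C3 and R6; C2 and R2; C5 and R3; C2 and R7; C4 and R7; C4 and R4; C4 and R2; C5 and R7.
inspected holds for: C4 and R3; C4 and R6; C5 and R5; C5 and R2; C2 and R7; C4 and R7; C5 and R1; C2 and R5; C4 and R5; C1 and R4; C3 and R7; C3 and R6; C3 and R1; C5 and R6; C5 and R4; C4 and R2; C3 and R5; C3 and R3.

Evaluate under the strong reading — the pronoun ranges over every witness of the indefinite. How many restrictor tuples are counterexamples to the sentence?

6

"it" takes "a rope" as antecedent — a donkey pronoun bound across the clause boundary.
Strong reading: for every (c,r) with packed(c,r), inspected(c,r).
Restrictor pairs: (C1,R5) ✗  (C2,R1) ✗  (C2,R2) ✗  (C2,R7) ✓  (C3,R3) ✓  (C3,R5) ✓  (C3,R6) ✓  (C4,R2) ✓  (C4,R3) ✓  (C4,R4) ✗  (C4,R6) ✓  (C4,R7) ✓  (C5,R1) ✓  (C5,R3) ✗  (C5,R4) ✓  (C5,R6) ✓  (C5,R7) ✗
Counterexamples (restrictor pairs failing the scope): 6.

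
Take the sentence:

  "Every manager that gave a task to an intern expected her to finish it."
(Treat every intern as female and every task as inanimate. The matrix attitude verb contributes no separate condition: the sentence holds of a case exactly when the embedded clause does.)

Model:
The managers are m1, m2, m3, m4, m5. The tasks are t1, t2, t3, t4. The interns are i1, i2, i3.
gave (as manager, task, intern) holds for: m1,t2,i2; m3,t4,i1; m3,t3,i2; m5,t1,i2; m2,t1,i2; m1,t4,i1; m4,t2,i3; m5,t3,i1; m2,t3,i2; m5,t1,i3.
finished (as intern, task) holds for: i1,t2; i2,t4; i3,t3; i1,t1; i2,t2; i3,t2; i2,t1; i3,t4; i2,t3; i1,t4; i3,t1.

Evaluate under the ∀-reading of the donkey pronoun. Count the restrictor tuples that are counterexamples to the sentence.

1

"her" takes "an intern" as antecedent and "it" takes "a task"; both are donkey pronouns co-varying with the restrictor.
Strong reading: for every (m,t,i) with gave(m,t,i), finished(i,t).
Restrictor triples: (m1,t2,i2)→finished(i2,t2) ✓  (m1,t4,i1)→finished(i1,t4) ✓  (m2,t1,i2)→finished(i2,t1) ✓  (m2,t3,i2)→finished(i2,t3) ✓  (m3,t3,i2)→finished(i2,t3) ✓  (m3,t4,i1)→finished(i1,t4) ✓  (m4,t2,i3)→finished(i3,t2) ✓  (m5,t1,i2)→finished(i2,t1) ✓  (m5,t1,i3)→finished(i3,t1) ✓  (m5,t3,i1)→finished(i1,t3) ✗
Counterexamples (restrictor triples failing the scope): 1.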